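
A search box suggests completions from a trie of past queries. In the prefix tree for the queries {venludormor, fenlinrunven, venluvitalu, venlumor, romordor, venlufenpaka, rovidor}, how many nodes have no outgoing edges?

7

Leaves are exactly the stored words that no other stored word extends.
Those words: "fenlinrunven", "romordor", "rovidor", "venludormor", "venlufenpaka", "venlumor", "venluvitalu"
Leaf count: 7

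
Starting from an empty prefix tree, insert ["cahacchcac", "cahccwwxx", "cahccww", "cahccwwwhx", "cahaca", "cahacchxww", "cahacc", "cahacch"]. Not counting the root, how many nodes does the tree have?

23

Count nodes per top-level branch (shared prefixes stored once):
  'c'-branch (cahaca, cahacc, cahacch, cahacchcac, cahacchxww, cahccww, cahccwwwhx, cahccwwxx): 23 nodes
Sum: 23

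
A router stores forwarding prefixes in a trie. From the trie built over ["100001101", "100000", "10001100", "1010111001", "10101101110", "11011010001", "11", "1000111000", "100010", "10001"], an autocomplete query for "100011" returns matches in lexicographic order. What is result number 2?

1000111000

Filter for "100011…" and sort: "10001100", "1000111000"
The 2nd is 1000111000.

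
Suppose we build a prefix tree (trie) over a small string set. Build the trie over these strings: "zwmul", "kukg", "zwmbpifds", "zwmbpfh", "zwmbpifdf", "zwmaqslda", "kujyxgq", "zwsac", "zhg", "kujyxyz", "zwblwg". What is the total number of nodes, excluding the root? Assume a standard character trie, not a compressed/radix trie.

40

Insert word by word; a character creates a node only if that edge doesn't already exist:
  "zwmul" → 5 new (z, w, m, u, l)
  "kukg" → 4 new (k, u, k, g)
  "zwmbpifds" → prefix "zwm" already present; 6 new (b, p, i, f, d, s)
  "zwmbpfh" → prefix "zwmbp" already present; 2 new (f, h)
  "zwmbpifdf" → prefix "zwmbpifd" already present; 1 new (f)
  "zwmaqslda" → prefix "zwm" already present; 6 new (a, q, s, l, d, a)
  "kujyxgq" → prefix "ku" already present; 5 new (j, y, x, g, q)
  "zwsac" → prefix "zw" already present; 3 new (s, a, c)
  "zhg" → prefix "z" already present; 2 new (h, g)
  "kujyxyz" → prefix "kujyx" already present; 2 new (y, z)
  "zwblwg" → prefix "zw" already present; 4 new (b, l, w, g)
Total nodes = 5 + 4 + 6 + 2 + 1 + 6 + 5 + 3 + 2 + 2 + 4 = 40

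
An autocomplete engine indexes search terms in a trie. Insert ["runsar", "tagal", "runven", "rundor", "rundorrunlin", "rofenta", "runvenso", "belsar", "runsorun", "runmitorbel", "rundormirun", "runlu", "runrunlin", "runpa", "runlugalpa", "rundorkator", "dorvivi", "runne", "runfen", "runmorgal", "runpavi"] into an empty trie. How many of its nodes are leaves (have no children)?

17

A leaf is a node with no children — equivalently, the end of a word that is not a proper prefix of any other stored word.
Those words: "belsar", "dorvivi", "rofenta", "rundorkator", "rundormirun", "rundorrunlin", "runfen", "runlugalpa", "runmitorbel", "runmorgal", "runne", "runpavi", "runrunlin", "runsar", "runsorun", "runvenso", "tagal"
Leaf count: 17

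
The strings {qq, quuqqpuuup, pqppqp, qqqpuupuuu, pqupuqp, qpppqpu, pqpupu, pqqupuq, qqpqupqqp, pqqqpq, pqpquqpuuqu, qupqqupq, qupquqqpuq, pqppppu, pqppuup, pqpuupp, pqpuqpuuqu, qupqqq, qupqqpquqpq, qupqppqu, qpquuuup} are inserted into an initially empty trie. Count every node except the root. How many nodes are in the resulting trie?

106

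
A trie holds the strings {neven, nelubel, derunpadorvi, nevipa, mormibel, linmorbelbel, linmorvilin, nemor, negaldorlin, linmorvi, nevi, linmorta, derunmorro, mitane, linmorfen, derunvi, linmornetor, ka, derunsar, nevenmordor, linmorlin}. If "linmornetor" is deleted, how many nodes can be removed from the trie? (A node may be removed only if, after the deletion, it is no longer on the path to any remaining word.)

5

After clearing the end-marker at "linmornetor", prune upward until reaching a node still needed by another word.
The suffix "netor" (5 nodes) is used only by "linmornetor"; the node for "linmor" still has the child "b", so pruning stops there.
Nodes removed: 5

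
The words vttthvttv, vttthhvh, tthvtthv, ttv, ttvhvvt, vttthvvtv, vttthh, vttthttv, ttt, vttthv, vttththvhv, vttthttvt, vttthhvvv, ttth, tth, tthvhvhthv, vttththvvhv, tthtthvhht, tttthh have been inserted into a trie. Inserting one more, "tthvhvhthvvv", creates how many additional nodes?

2

"tthvhvhthv" is already a path in the trie; the remaining "vv" must be added.
So 12 − 10 = 2 new nodes.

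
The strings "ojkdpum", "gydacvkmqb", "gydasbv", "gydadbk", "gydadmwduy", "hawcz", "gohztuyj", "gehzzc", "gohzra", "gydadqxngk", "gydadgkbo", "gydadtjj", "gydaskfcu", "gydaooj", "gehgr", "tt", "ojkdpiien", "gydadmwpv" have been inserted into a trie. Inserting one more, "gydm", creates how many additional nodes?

1

The longest prefix of "gydm" already in the trie is "gyd" (length 3).
Each of the 1 remaining characters creates one node.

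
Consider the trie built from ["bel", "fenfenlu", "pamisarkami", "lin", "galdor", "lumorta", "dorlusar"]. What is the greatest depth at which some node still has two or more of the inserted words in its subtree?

1

Equivalently: take the maximum, over all pairs, of their longest common prefix length.
e.g. "lin" and "lumorta" share the prefix "l" of length 1; no pair shares a longer one.
Longest shared-prefix length: 1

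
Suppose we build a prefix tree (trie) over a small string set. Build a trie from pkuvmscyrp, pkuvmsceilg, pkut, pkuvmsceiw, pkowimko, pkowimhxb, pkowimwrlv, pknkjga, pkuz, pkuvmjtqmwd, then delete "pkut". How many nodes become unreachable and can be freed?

Walk "pkut" from the leaf back toward the root, removing each node that no remaining word uses.
The suffix "t" (1 node) is used only by "pkut"; the node for "pku" still has the child "v", so pruning stops there.
Nodes removed: 1

1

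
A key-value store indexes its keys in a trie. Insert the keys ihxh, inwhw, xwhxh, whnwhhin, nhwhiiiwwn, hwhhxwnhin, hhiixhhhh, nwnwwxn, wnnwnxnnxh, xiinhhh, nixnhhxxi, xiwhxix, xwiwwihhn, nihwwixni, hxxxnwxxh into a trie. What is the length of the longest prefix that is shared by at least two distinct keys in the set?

Look for the deepest trie node that still has at least two words in its subtree.
"nihwwixni" and "nixnhhxxi" agree on "ni" (2 characters) before diverging; nothing deeper is shared.
Longest shared-prefix length: 2

2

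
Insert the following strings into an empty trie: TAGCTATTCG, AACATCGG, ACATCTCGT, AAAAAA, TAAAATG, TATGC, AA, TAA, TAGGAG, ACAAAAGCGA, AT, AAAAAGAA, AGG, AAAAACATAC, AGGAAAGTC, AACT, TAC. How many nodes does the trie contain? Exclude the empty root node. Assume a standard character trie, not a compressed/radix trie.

For each word, the new-node count is its length minus the longest prefix already in the trie:
  "TAGCTATTCG" → 10 new (T, A, G, C, T, A, T, T, C, G)
  "AACATCGG" → 8 new (A, A, C, A, T, C, G, G)
  "ACATCTCGT" → prefix "A" already present; 8 new (C, A, T, C, T, C, G, T)
  "AAAAAA" → prefix "AA" already present; 4 new (A, A, A, A)
  "TAAAATG" → prefix "TA" already present; 5 new (A, A, A, T, G)
  "TATGC" → prefix "TA" already present; 3 new (T, G, C)
  "AA" → prefix "AA" already present; 0 new (none)
  "TAA" → prefix "TAA" already present; 0 new (none)
  "TAGGAG" → prefix "TAG" already present; 3 new (G, A, G)
  "ACAAAAGCGA" → prefix "ACA" already present; 7 new (A, A, A, G, C, G, A)
  "AT" → prefix "A" already present; 1 new (T)
  "AAAAAGAA" → prefix "AAAAA" already present; 3 new (G, A, A)
  "AGG" → prefix "A" already present; 2 new (G, G)
  "AAAAACATAC" → prefix "AAAAA" already present; 5 new (C, A, T, A, C)
  "AGGAAAGTC" → prefix "AGG" already present; 6 new (A, A, A, G, T, C)
  "AACT" → prefix "AAC" already present; 1 new (T)
  "TAC" → prefix "TA" already present; 1 new (C)
Total nodes = 10 + 8 + 8 + 4 + 5 + 3 + 0 + 0 + 3 + 7 + 1 + 3 + 2 + 5 + 6 + 1 + 1 = 67

67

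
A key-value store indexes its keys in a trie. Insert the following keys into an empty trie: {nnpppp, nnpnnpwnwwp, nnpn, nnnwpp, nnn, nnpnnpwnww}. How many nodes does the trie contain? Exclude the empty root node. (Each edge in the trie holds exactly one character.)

Trace insertions, counting only characters that open a new branch:
  "nnpppp" → 6 new (n, n, p, p, p, p)
  "nnpnnpwnwwp" → prefix "nnp" already present; 8 new (n, n, p, w, n, w, w, p)
  "nnpn" → prefix "nnpn" already present; 0 new (none)
  "nnnwpp" → prefix "nn" already present; 4 new (n, w, p, p)
  "nnn" → prefix "nnn" already present; 0 new (none)
  "nnpnnpwnww" → prefix "nnpnnpwnww" already present; 0 new (none)
Total nodes = 6 + 8 + 0 + 4 + 0 + 0 = 18

18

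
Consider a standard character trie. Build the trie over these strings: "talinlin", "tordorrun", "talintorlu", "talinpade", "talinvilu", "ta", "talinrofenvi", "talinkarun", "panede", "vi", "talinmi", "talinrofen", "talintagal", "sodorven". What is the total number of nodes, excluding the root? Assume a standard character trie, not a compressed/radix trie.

63

Insert word by word; a character creates a node only if that edge doesn't already exist:
  "talinlin" → 8 new (t, a, l, i, n, l, i, n)
  "tordorrun" → prefix "t" already present; 8 new (o, r, d, o, r, r, u, n)
  "talintorlu" → prefix "talin" already present; 5 new (t, o, r, l, u)
  "talinpade" → prefix "talin" already present; 4 new (p, a, d, e)
  "talinvilu" → prefix "talin" already present; 4 new (v, i, l, u)
  "ta" → prefix "ta" already present; 0 new (none)
  "talinrofenvi" → prefix "talin" already present; 7 new (r, o, f, e, n, v, i)
  "talinkarun" → prefix "talin" already present; 5 new (k, a, r, u, n)
  "panede" → 6 new (p, a, n, e, d, e)
  "vi" → 2 new (v, i)
  "talinmi" → prefix "talin" already present; 2 new (m, i)
  "talinrofen" → prefix "talinrofen" already present; 0 new (none)
  "talintagal" → prefix "talint" already present; 4 new (a, g, a, l)
  "sodorven" → 8 new (s, o, d, o, r, v, e, n)
Total nodes = 8 + 8 + 5 + 4 + 4 + 0 + 7 + 5 + 6 + 2 + 2 + 0 + 4 + 8 = 63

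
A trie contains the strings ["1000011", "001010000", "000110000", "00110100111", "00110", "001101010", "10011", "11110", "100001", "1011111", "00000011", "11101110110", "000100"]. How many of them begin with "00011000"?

1

Walk to "00011000"; the words in its subtree are exactly those with that prefix.
Words under "00011000": 000110000
Count: 1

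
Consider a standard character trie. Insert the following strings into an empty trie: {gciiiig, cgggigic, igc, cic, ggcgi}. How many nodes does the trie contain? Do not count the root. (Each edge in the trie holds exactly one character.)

Count nodes per top-level branch (shared prefixes stored once):
  'c'-branch (cgggigic, cic): 10 nodes
  'g'-branch (gciiiig, ggcgi): 11 nodes
  'i'-branch (igc): 3 nodes
Sum: 24

24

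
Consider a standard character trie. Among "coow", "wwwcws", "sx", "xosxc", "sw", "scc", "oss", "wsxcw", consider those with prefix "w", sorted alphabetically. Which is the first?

wsxcw

DFS of the "w" subtree visits, in order: "wsxcw", "wwwcws"
Position 1: wsxcw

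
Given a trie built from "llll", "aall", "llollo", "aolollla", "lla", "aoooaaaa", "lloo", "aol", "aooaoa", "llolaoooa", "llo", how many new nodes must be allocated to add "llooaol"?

3

The longest prefix of "llooaol" already in the trie is "lloo" (length 4).
Each of the 3 remaining characters creates one node.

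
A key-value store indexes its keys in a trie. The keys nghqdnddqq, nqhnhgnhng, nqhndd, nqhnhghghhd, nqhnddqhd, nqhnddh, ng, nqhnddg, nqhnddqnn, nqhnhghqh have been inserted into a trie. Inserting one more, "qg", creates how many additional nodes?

2

Nothing in the trie begins with "q"; the whole of "qg" is new.
2 − 0 = 2 new nodes.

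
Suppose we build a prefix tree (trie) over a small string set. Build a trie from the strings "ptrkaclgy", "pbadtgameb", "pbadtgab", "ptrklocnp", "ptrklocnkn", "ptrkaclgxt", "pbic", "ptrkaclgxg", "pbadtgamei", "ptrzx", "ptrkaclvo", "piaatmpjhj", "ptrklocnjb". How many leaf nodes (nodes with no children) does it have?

A leaf is a node with no children — equivalently, the end of a word that is not a proper prefix of any other stored word.
Those words: "pbadtgab", "pbadtgameb", "pbadtgamei", "pbic", "piaatmpjhj", "ptrkaclgxg", "ptrkaclgxt", "ptrkaclgy", "ptrkaclvo", "ptrklocnjb", "ptrklocnkn", "ptrklocnp", "ptrzx"
Leaf count: 13

13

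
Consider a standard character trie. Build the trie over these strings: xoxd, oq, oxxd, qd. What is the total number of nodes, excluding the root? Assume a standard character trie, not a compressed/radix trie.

Insert word by word; a character creates a node only if that edge doesn't already exist:
  "xoxd" → 4 new (x, o, x, d)
  "oq" → 2 new (o, q)
  "oxxd" → prefix "o" already present; 3 new (x, x, d)
  "qd" → 2 new (q, d)
Total nodes = 4 + 2 + 3 + 2 = 11

11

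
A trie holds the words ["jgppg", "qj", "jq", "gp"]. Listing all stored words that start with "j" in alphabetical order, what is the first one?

Words with prefix "j", in lexicographic order: "jgppg", "jq"
Position 1: jgppg

jgppg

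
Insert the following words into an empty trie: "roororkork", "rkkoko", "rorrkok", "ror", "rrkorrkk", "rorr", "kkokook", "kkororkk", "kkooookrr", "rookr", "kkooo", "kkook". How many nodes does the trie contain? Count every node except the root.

Count nodes per top-level branch (shared prefixes stored once):
  'k'-branch (kkokook, kkook, kkooo, kkooookrr, kkororkk): 19 nodes
  'r'-branch (rkkoko, rookr, roororkork, ror, rorr, rorrkok, rrkorrkk): 29 nodes
Sum: 48

48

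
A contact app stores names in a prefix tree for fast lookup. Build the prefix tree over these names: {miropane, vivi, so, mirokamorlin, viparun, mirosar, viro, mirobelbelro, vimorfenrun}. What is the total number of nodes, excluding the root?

For each word, the new-node count is its length minus the longest prefix already in the trie:
  "miropane" → 8 new (m, i, r, o, p, a, n, e)
  "vivi" → 4 new (v, i, v, i)
  "so" → 2 new (s, o)
  "mirokamorlin" → prefix "miro" already present; 8 new (k, a, m, o, r, l, i, n)
  "viparun" → prefix "vi" already present; 5 new (p, a, r, u, n)
  "mirosar" → prefix "miro" already present; 3 new (s, a, r)
  "viro" → prefix "vi" already present; 2 new (r, o)
  "mirobelbelro" → prefix "miro" already present; 8 new (b, e, l, b, e, l, r, o)
  "vimorfenrun" → prefix "vi" already present; 9 new (m, o, r, f, e, n, r, u, n)
Total nodes = 8 + 4 + 2 + 8 + 5 + 3 + 2 + 8 + 9 = 49

49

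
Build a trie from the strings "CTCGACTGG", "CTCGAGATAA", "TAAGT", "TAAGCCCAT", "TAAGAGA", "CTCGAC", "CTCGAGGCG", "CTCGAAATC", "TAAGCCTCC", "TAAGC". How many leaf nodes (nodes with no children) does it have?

8

A leaf is a node with no children — equivalently, the end of a word that is not a proper prefix of any other stored word.
Those words: "CTCGAAATC", "CTCGACTGG", "CTCGAGATAA", "CTCGAGGCG", "TAAGAGA", "TAAGCCCAT", "TAAGCCTCC", "TAAGT"
Leaf count: 8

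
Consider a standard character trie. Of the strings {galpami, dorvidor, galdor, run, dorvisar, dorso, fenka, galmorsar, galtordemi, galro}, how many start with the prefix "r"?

1

Traverse to the node for "r", then collect every word in that subtree.
Words under "r": run
Count: 1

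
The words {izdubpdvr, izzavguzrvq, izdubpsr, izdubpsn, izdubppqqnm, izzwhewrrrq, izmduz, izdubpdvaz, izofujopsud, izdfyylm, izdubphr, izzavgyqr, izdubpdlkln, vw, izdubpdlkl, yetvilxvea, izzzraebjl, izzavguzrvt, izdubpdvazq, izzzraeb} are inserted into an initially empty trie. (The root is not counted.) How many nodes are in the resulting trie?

Trace insertions, counting only characters that open a new branch:
  "izdubpdvr" → 9 new (i, z, d, u, b, p, d, v, r)
  "izzavguzrvq" → prefix "iz" already present; 9 new (z, a, v, g, u, z, r, v, q)
  "izdubpsr" → prefix "izdubp" already present; 2 new (s, r)
  "izdubpsn" → prefix "izdubps" already present; 1 new (n)
  "izdubppqqnm" → prefix "izdubp" already present; 5 new (p, q, q, n, m)
  "izzwhewrrrq" → prefix "izz" already present; 8 new (w, h, e, w, r, r, r, q)
  "izmduz" → prefix "iz" already present; 4 new (m, d, u, z)
  "izdubpdvaz" → prefix "izdubpdv" already present; 2 new (a, z)
  "izofujopsud" → prefix "iz" already present; 9 new (o, f, u, j, o, p, s, u, d)
  "izdfyylm" → prefix "izd" already present; 5 new (f, y, y, l, m)
  "izdubphr" → prefix "izdubp" already present; 2 new (h, r)
  "izzavgyqr" → prefix "izzavg" already present; 3 new (y, q, r)
  "izdubpdlkln" → prefix "izdubpd" already present; 4 new (l, k, l, n)
  "vw" → 2 new (v, w)
  "izdubpdlkl" → prefix "izdubpdlkl" already present; 0 new (none)
  "yetvilxvea" → 10 new (y, e, t, v, i, l, x, v, e, a)
  "izzzraebjl" → prefix "izz" already present; 7 new (z, r, a, e, b, j, l)
  "izzavguzrvt" → prefix "izzavguzrv" already present; 1 new (t)
  "izdubpdvazq" → prefix "izdubpdvaz" already present; 1 new (q)
  "izzzraeb" → prefix "izzzraeb" already present; 0 new (none)
Total nodes = 9 + 9 + 2 + 1 + 5 + 8 + 4 + 2 + 9 + 5 + 2 + 3 + 4 + 2 + 0 + 10 + 7 + 1 + 1 + 0 = 84

84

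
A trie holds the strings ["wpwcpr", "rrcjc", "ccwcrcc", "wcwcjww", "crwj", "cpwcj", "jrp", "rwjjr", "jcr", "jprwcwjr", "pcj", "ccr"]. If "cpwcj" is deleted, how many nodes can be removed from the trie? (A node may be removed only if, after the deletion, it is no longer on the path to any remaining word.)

Walk "cpwcj" from the leaf back toward the root, removing each node that no remaining word uses.
The suffix "pwcj" (4 nodes) is used only by "cpwcj"; the node for "c" still has the child "c", so pruning stops there.
Nodes removed: 4

4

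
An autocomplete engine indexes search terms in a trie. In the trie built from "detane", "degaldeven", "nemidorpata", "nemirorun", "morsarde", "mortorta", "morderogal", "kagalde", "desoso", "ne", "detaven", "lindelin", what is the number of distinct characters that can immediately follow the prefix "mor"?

Walk "mor" from the root, arriving at one node.
Distinct next characters after "mor": d, s, t.
That node has 3 child edges.

3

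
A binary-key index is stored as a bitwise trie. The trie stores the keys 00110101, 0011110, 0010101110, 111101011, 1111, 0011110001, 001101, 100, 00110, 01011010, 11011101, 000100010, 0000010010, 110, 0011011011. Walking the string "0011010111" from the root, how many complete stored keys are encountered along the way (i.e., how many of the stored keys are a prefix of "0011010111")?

3

Traverse "0011010111" character by character; count nodes along the way that are marked as word ends.
Prefixes of the query that are stored words: "00110", "001101", "00110101"
Count: 3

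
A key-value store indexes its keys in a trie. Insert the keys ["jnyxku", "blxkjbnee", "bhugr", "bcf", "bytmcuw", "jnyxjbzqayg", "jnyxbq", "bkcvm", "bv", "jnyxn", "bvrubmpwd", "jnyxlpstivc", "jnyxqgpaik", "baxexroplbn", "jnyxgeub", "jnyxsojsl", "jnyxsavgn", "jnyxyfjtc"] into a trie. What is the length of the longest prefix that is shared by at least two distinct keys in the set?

5

The deepest shared node is where two words last agree before diverging.
"jnyxsavgn" and "jnyxsojsl" agree on "jnyxs" (5 characters) before diverging; nothing deeper is shared.
Longest shared-prefix length: 5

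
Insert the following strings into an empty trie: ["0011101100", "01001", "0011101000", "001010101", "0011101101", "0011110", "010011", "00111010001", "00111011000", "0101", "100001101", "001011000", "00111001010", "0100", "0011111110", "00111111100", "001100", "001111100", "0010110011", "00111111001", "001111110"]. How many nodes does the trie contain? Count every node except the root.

62

Count nodes per top-level branch (shared prefixes stored once):
  '0'-branch (001010101, 001011000, 0010110011, 001100, 00111001010, 0011101000, 00111010001, 0011101100, 00111011000, 0011101101, 0011110, 001111100, 001111110, 00111111001, 0011111110, 00111111100, 0100, 01001, 010011, 0101): 53 nodes
  '1'-branch (100001101): 9 nodes
Sum: 62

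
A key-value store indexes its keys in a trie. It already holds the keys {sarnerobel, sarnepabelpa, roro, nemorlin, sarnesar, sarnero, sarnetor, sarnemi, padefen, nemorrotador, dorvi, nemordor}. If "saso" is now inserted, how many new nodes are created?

2

"sa" is already a path in the trie; the remaining "so" must be added.
New nodes needed: |"saso"| − 2 = 4 − 2 = 2.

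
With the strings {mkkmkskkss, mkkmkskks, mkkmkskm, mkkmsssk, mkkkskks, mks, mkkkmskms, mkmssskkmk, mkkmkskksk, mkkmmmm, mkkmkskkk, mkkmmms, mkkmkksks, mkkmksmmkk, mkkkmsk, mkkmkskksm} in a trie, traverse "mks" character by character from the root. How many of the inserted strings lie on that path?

Walk "mks" from the root; an end-of-word marker is hit whenever a stored word is a prefix of "mks".
Prefixes of the query that are stored words: "mks"
Count: 1

1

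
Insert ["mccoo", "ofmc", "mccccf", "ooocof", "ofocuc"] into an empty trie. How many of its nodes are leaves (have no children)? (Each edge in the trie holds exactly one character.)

5

A leaf is a node with no children — equivalently, the end of a word that is not a proper prefix of any other stored word.
Those words: "mccccf", "mccoo", "ofmc", "ofocuc", "ooocof"
Leaf count: 5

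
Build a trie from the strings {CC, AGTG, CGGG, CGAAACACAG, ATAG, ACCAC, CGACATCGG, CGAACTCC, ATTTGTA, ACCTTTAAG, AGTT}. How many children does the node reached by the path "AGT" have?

Walk "AGT" from the root, arriving at one node.
Distinct next characters after "AGT": G, T.
That node has 2 child edges.

2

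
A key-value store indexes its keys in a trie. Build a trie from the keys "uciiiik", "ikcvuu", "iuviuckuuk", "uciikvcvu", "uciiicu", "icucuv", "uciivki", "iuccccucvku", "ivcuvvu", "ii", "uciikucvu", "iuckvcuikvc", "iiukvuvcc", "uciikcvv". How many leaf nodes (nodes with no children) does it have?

13

Leaves are exactly the stored words that no other stored word extends.
Those words: "icucuv", "iiukvuvcc", "ikcvuu", "iuccccucvku", "iuckvcuikvc", "iuviuckuuk", "ivcuvvu", "uciiicu", "uciiiik", "uciikcvv", "uciikucvu", "uciikvcvu", "uciivki"
Leaf count: 13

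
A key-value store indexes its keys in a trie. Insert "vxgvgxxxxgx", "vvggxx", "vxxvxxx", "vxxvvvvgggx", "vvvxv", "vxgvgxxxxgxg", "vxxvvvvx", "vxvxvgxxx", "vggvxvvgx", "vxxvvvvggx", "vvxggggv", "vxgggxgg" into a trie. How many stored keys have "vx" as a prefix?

8

Walk to "vx"; the words in its subtree are exactly those with that prefix.
Matches: "vxgggxgg", "vxgvgxxxxgx", "vxgvgxxxxgxg", "vxvxvgxxx", "vxxvvvvgggx", "vxxvvvvggx", "vxxvvvvx", "vxxvxxx"
Count: 8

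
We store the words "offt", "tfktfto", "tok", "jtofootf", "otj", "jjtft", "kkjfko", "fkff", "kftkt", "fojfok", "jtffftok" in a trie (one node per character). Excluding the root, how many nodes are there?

52

For each word, the new-node count is its length minus the longest prefix already in the trie:
  "offt" → 4 new (o, f, f, t)
  "tfktfto" → 7 new (t, f, k, t, f, t, o)
  "tok" → prefix "t" already present; 2 new (o, k)
  "jtofootf" → 8 new (j, t, o, f, o, o, t, f)
  "otj" → prefix "o" already present; 2 new (t, j)
  "jjtft" → prefix "j" already present; 4 new (j, t, f, t)
  "kkjfko" → 6 new (k, k, j, f, k, o)
  "fkff" → 4 new (f, k, f, f)
  "kftkt" → prefix "k" already present; 4 new (f, t, k, t)
  "fojfok" → prefix "f" already present; 5 new (o, j, f, o, k)
  "jtffftok" → prefix "jt" already present; 6 new (f, f, f, t, o, k)
Total nodes = 4 + 7 + 2 + 8 + 2 + 4 + 6 + 4 + 4 + 5 + 6 = 52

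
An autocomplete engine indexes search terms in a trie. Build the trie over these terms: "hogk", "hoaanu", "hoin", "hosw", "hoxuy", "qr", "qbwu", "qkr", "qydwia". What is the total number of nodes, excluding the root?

27

Count nodes per top-level branch (shared prefixes stored once):
  'h'-branch (hoaanu, hogk, hoin, hosw, hoxuy): 15 nodes
  'q'-branch (qbwu, qkr, qr, qydwia): 12 nodes
Sum: 27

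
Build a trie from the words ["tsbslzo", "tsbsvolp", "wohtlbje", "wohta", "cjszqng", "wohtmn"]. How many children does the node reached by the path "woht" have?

The children of the "woht" node are the distinct next characters among strings starting with "woht".
Distinct next characters after "woht": a, l, m.
That node has 3 child edges.

3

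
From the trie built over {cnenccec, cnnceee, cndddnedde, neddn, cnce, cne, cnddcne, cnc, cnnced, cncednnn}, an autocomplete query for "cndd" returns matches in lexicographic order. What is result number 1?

Filter for "cndd…" and sort: "cnddcne", "cndddnedde"
The 1st is cnddcne.

cnddcne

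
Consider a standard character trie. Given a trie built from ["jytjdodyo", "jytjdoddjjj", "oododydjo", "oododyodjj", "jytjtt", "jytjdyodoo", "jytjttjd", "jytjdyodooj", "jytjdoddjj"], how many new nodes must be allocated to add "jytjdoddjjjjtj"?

Walking "jytjdoddjjjjtj" from the root, the first 11 characters ("jytjdoddjjj") follow existing edges; "j" is the first miss.
Each of the 3 remaining characters creates one node.

3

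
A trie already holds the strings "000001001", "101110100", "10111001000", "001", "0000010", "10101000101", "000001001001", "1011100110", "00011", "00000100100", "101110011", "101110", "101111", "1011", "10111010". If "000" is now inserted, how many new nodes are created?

"000" is already a full path in the trie; only an end-marker is added.
No new nodes are needed: 0.

0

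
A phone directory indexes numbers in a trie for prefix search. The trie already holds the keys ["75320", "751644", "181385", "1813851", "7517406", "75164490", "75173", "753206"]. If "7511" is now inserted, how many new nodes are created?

1

Walking "7511" from the root, the first 3 characters ("751") follow existing edges; "1" is the first miss.
So 4 − 3 = 1 new nodes.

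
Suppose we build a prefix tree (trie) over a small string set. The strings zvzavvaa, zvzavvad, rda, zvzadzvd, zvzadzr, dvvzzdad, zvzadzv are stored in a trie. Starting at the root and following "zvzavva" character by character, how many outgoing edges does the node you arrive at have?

2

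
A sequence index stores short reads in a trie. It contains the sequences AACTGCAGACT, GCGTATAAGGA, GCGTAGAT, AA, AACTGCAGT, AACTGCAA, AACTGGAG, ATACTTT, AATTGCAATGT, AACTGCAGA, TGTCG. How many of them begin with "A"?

Traverse to the node for "A", then collect every word in that subtree.
Matches: "AA", "AACTGCAA", "AACTGCAGA", "AACTGCAGACT", "AACTGCAGT", "AACTGGAG", "AATTGCAATGT", "ATACTTT"
Count: 8

8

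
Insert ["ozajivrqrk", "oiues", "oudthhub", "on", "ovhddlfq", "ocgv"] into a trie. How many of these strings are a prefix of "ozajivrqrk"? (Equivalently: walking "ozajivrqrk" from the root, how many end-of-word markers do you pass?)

1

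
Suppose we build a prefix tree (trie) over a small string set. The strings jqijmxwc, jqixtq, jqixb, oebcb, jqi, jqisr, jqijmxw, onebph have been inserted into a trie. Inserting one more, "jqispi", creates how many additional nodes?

"jqis" is already a path in the trie; the remaining "pi" must be added.
Each of the 2 remaining characters creates one node.

2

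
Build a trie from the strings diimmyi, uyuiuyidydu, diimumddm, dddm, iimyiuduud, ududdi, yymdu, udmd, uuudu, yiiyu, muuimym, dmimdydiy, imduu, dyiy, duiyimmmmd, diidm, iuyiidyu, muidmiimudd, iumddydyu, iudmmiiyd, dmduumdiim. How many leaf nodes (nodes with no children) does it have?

21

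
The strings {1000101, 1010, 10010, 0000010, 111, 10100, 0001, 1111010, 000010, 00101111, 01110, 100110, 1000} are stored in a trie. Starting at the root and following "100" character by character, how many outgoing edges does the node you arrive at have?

2

The children of the "100" node are the distinct next characters among strings starting with "100".
Characters that immediately follow "100" among the stored strings: {0, 1}.
That node has 2 child edges.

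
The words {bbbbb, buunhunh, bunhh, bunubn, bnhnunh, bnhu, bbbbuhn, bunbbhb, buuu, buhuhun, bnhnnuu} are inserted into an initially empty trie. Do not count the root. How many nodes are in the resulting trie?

Count nodes per top-level branch (shared prefixes stored once):
  'b'-branch (bbbbb, bbbbuhn, bnhnnuu, bnhnunh, bnhu, buhuhun, bunbbhb, bunhh, bunubn, buunhunh, buuu): 41 nodes
Sum: 41

41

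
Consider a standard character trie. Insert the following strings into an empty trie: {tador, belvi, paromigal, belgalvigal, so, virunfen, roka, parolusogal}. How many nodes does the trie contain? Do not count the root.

48

Insert word by word; a character creates a node only if that edge doesn't already exist:
  "tador" → 5 new (t, a, d, o, r)
  "belvi" → 5 new (b, e, l, v, i)
  "paromigal" → 9 new (p, a, r, o, m, i, g, a, l)
  "belgalvigal" → prefix "bel" already present; 8 new (g, a, l, v, i, g, a, l)
  "so" → 2 new (s, o)
  "virunfen" → 8 new (v, i, r, u, n, f, e, n)
  "roka" → 4 new (r, o, k, a)
  "parolusogal" → prefix "paro" already present; 7 new (l, u, s, o, g, a, l)
Total nodes = 5 + 5 + 9 + 8 + 2 + 8 + 4 + 7 = 48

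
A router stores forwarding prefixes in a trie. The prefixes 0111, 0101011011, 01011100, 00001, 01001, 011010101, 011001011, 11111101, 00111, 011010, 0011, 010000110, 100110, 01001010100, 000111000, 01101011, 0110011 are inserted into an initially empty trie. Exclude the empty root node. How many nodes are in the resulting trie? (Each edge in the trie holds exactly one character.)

Trace insertions, counting only characters that open a new branch:
  "0111" → 4 new (0, 1, 1, 1)
  "0101011011" → prefix "01" already present; 8 new (0, 1, 0, 1, 1, 0, 1, 1)
  "01011100" → prefix "0101" already present; 4 new (1, 1, 0, 0)
  "00001" → prefix "0" already present; 4 new (0, 0, 0, 1)
  "01001" → prefix "010" already present; 2 new (0, 1)
  "011010101" → prefix "011" already present; 6 new (0, 1, 0, 1, 0, 1)
  "011001011" → prefix "0110" already present; 5 new (0, 1, 0, 1, 1)
  "11111101" → 8 new (1, 1, 1, 1, 1, 1, 0, 1)
  "00111" → prefix "00" already present; 3 new (1, 1, 1)
  "011010" → prefix "011010" already present; 0 new (none)
  "0011" → prefix "0011" already present; 0 new (none)
  "010000110" → prefix "0100" already present; 5 new (0, 0, 1, 1, 0)
  "100110" → prefix "1" already present; 5 new (0, 0, 1, 1, 0)
  "01001010100" → prefix "01001" already present; 6 new (0, 1, 0, 1, 0, 0)
  "000111000" → prefix "000" already present; 6 new (1, 1, 1, 0, 0, 0)
  "01101011" → prefix "0110101" already present; 1 new (1)
  "0110011" → prefix "011001" already present; 1 new (1)
Total nodes = 4 + 8 + 4 + 4 + 2 + 6 + 5 + 8 + 3 + 0 + 0 + 5 + 5 + 6 + 6 + 1 + 1 = 68

68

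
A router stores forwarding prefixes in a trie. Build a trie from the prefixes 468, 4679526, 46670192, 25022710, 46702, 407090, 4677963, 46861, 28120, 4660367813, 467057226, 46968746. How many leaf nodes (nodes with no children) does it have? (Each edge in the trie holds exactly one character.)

A leaf is a node with no children — equivalently, the end of a word that is not a proper prefix of any other stored word.
Those words: "25022710", "28120", "407090", "4660367813", "46670192", "46702", "467057226", "4677963", "4679526", "46861", "46968746"
Leaf count: 11

11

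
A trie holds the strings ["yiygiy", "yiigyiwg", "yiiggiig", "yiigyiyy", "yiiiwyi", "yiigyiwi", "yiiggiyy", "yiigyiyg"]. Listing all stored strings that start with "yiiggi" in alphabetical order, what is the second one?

Words with prefix "yiiggi", in lexicographic order: "yiiggiig", "yiiggiyy"
The 2nd is yiiggiyy.

yiiggiyy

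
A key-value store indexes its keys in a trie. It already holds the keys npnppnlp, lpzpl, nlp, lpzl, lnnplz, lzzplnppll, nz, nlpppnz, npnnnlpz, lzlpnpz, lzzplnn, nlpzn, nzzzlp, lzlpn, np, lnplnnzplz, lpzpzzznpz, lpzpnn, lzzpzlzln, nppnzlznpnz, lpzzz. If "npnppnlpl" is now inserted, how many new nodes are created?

1

Walking "npnppnlpl" from the root, the first 8 characters ("npnppnlp") follow existing edges; "l" is the first miss.
New nodes needed: |"npnppnlpl"| − 8 = 9 − 8 = 1.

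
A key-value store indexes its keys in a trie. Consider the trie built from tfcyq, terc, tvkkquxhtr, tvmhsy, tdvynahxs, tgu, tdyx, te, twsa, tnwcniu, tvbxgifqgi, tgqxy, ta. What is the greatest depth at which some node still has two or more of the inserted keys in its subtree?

Equivalently: take the maximum, over all pairs, of their longest common prefix length.
"tdvynahxs" and "tdyx" agree on "td" (2 characters) before diverging; nothing deeper is shared.
Longest shared-prefix length: 2

2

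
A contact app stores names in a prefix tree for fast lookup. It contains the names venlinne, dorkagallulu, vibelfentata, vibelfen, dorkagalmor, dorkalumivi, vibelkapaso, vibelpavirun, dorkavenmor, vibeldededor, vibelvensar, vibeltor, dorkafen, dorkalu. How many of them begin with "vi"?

7

Traverse to the node for "vi", then collect every word in that subtree.
Matches: "vibeldededor", "vibelfen", "vibelfentata", "vibelkapaso", "vibelpavirun", "vibeltor", "vibelvensar"
Count: 7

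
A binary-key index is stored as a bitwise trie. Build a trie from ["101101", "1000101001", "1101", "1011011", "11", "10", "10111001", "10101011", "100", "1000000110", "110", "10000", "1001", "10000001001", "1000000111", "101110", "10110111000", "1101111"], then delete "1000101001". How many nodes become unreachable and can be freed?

A node on "1000101001"'s path can go only if nothing else ends at it or branches off below it.
The suffix "101001" (6 nodes) is used only by "1000101001"; the node for "1000" still has the child "0", so pruning stops there.
Nodes removed: 6

6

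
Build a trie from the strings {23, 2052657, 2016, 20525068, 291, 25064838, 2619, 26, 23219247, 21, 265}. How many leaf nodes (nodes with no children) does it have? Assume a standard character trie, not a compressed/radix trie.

A leaf is a node with no children — equivalently, the end of a word that is not a proper prefix of any other stored word.
Those words: "2016", "20525068", "2052657", "21", "23219247", "25064838", "2619", "265", "291"
Leaf count: 9

9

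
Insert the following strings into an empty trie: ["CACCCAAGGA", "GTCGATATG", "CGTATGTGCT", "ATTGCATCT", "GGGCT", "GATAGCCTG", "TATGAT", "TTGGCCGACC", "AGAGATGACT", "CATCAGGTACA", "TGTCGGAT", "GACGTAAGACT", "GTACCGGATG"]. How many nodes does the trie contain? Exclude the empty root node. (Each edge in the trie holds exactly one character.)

106

For each word, the new-node count is its length minus the longest prefix already in the trie:
  "CACCCAAGGA" → 10 new (C, A, C, C, C, A, A, G, G, A)
  "GTCGATATG" → 9 new (G, T, C, G, A, T, A, T, G)
  "CGTATGTGCT" → prefix "C" already present; 9 new (G, T, A, T, G, T, G, C, T)
  "ATTGCATCT" → 9 new (A, T, T, G, C, A, T, C, T)
  "GGGCT" → prefix "G" already present; 4 new (G, G, C, T)
  "GATAGCCTG" → prefix "G" already present; 8 new (A, T, A, G, C, C, T, G)
  "TATGAT" → 6 new (T, A, T, G, A, T)
  "TTGGCCGACC" → prefix "T" already present; 9 new (T, G, G, C, C, G, A, C, C)
  "AGAGATGACT" → prefix "A" already present; 9 new (G, A, G, A, T, G, A, C, T)
  "CATCAGGTACA" → prefix "CA" already present; 9 new (T, C, A, G, G, T, A, C, A)
  "TGTCGGAT" → prefix "T" already present; 7 new (G, T, C, G, G, A, T)
  "GACGTAAGACT" → prefix "GA" already present; 9 new (C, G, T, A, A, G, A, C, T)
  "GTACCGGATG" → prefix "GT" already present; 8 new (A, C, C, G, G, A, T, G)
Total nodes = 10 + 9 + 9 + 9 + 4 + 8 + 6 + 9 + 9 + 9 + 7 + 9 + 8 = 106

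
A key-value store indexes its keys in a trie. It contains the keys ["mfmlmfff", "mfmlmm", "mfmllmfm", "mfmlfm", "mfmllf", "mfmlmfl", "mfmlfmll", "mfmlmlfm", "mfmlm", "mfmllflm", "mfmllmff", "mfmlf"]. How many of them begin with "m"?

Filter for entries beginning with "m":
Words under "m": mfmlf, mfmlfm, mfmlfmll, mfmllf, mfmllflm, mfmllmff, mfmllmfm, mfmlm, mfmlmfff, mfmlmfl, mfmlmlfm, mfmlmm
Count: 12

12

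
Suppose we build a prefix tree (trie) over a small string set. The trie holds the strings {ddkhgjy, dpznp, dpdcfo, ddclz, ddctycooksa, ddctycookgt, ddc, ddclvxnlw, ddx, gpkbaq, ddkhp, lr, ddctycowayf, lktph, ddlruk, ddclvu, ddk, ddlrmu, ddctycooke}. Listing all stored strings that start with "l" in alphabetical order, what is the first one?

lktph

Filter for "l…" and sort: "lktph", "lr"
Position 1: lktph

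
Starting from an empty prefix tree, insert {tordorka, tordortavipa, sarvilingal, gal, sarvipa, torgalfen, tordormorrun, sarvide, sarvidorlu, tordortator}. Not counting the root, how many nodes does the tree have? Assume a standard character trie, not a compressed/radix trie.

51

Trace insertions, counting only characters that open a new branch:
  "tordorka" → 8 new (t, o, r, d, o, r, k, a)
  "tordortavipa" → prefix "tordor" already present; 6 new (t, a, v, i, p, a)
  "sarvilingal" → 11 new (s, a, r, v, i, l, i, n, g, a, l)
  "gal" → 3 new (g, a, l)
  "sarvipa" → prefix "sarvi" already present; 2 new (p, a)
  "torgalfen" → prefix "tor" already present; 6 new (g, a, l, f, e, n)
  "tordormorrun" → prefix "tordor" already present; 6 new (m, o, r, r, u, n)
  "sarvide" → prefix "sarvi" already present; 2 new (d, e)
  "sarvidorlu" → prefix "sarvid" already present; 4 new (o, r, l, u)
  "tordortator" → prefix "tordorta" already present; 3 new (t, o, r)
Total nodes = 8 + 6 + 11 + 3 + 2 + 6 + 6 + 2 + 4 + 3 = 51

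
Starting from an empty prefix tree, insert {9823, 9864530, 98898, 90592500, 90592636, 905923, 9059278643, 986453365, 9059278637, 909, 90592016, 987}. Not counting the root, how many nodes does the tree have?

Trie structure (* marks end of a word):
(root)
└─ 9
   ├─ 0
   │  ├─ 5
   │  │  └─ 9
   │  │     └─ 2
   │  │        ├─ 0
   │  │        │  └─ 1
   │  │        │     └─ 6 *
   │  │        ├─ 3 *
   │  │        ├─ 5
   │  │        │  └─ 0
   │  │        │     └─ 0 *
   │  │        ├─ 6
   │  │        │  └─ 3
   │  │        │     └─ 6 *
   │  │        └─ 7
   │  │           └─ 8
   │  │              └─ 6
   │  │                 ├─ 3
   │  │                 │  └─ 7 *
   │  │                 └─ 4
   │  │                    └─ 3 *
   │  └─ 9 *
   └─ 8
      ├─ 2
      │  └─ 3 *
      ├─ 6
      │  └─ 4
      │     └─ 5
      │        └─ 3
      │           ├─ 0 *
      │           └─ 3
      │              └─ 6
      │                 └─ 5 *
      ├─ 7 *
      └─ 8
         └─ 9
            └─ 8 *
Counting every labelled node above: 38.

38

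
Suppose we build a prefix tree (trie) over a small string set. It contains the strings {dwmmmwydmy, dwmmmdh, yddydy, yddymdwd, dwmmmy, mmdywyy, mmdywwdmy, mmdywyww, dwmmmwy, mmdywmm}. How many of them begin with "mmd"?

4

Walk to "mmd"; the words in its subtree are exactly those with that prefix.
Matches: "mmdywmm", "mmdywwdmy", "mmdywyww", "mmdywyy"
Count: 4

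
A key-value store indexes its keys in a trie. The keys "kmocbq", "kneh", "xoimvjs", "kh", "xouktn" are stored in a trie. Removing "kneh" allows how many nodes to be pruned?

3

After clearing the end-marker at "kneh", prune upward until reaching a node still needed by another word.
The suffix "neh" (3 nodes) is used only by "kneh"; the node for "k" still has the child "m", so pruning stops there.
Nodes removed: 3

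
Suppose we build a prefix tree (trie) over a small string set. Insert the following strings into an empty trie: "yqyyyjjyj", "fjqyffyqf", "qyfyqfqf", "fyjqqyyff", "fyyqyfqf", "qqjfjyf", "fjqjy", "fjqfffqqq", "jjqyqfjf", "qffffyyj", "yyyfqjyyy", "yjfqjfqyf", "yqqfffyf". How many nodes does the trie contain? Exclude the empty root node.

91

Trace insertions, counting only characters that open a new branch:
  "yqyyyjjyj" → 9 new (y, q, y, y, y, j, j, y, j)
  "fjqyffyqf" → 9 new (f, j, q, y, f, f, y, q, f)
  "qyfyqfqf" → 8 new (q, y, f, y, q, f, q, f)
  "fyjqqyyff" → prefix "f" already present; 8 new (y, j, q, q, y, y, f, f)
  "fyyqyfqf" → prefix "fy" already present; 6 new (y, q, y, f, q, f)
  "qqjfjyf" → prefix "q" already present; 6 new (q, j, f, j, y, f)
  "fjqjy" → prefix "fjq" already present; 2 new (j, y)
  "fjqfffqqq" → prefix "fjq" already present; 6 new (f, f, f, q, q, q)
  "jjqyqfjf" → 8 new (j, j, q, y, q, f, j, f)
  "qffffyyj" → prefix "q" already present; 7 new (f, f, f, f, y, y, j)
  "yyyfqjyyy" → prefix "y" already present; 8 new (y, y, f, q, j, y, y, y)
  "yjfqjfqyf" → prefix "y" already present; 8 new (j, f, q, j, f, q, y, f)
  "yqqfffyf" → prefix "yq" already present; 6 new (q, f, f, f, y, f)
Total nodes = 9 + 9 + 8 + 8 + 6 + 6 + 2 + 6 + 8 + 7 + 8 + 8 + 6 = 91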